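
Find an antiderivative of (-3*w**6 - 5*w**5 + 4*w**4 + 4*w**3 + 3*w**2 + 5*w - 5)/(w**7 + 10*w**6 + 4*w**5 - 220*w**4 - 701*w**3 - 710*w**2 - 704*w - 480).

Factor the denominator: (w - 5)*(w + 1)*(w + 4)**2*(w + 6)*(w**2 + 1).
Partial-fraction decomposition: (127*w + 1532)/(278018*(w**2 + 1)) - 19339/(1628*(w + 6)) + 2611507/(280908*(w + 4)) - 6377/(918*(w + 4)**2) + 1/(108*(w + 1)) - 59405/(138996*(w - 5)).
Integrate each term; A/(w−a) gives A·log|w−a|; the (Bw+D)/(w²+p²) term gives a log and an atan.

-59405*log(w - 5)/138996 + log(w + 1)/108 + 2611507*log(w + 4)/280908 - 19339*log(w + 6)/1628 + 127*log(w**2 + 1)/556036 + 766*atan(w)/139009 + 6377/(918*w + 3672) + C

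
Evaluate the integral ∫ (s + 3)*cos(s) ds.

Use integration by parts with u = s + 3, dv = cos(s) ds, so v = sin(s).
Apply parts 1 times (tabular method): alternate signs, differentiate u down to 0, integrate dv up.

s*sin(s) + 3*sin(s) + cos(s) + C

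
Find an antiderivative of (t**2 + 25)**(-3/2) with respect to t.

t/(25*sqrt(t**2 + 25)) + C

Substitute t = 5·tan(θ), so dt = 5·sec(θ)^2 dθ and the radical becomes sqrt(t**2 + 25) = 5·sec(θ) by the Pythagorean identity.
Integrate the resulting trig expression in θ, then back-substitute tan(θ) = t/5, sec(θ) = sqrt(t**2 + 25)/5 (absorbing any constant into C).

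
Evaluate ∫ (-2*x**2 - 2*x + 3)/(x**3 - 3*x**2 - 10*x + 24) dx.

Factor the denominator: (x - 4)*(x - 2)*(x + 3).
Partial-fraction decomposition: -9/(35*(x + 3)) + 9/(10*(x - 2)) - 37/(14*(x - 4)).
Integrate each term: A/(x−a) contributes A·log|x−a|.

-37*log(x - 4)/14 + 9*log(x - 2)/10 - 9*log(x + 3)/35 + C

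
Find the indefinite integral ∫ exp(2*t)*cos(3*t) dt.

Let I denote the integral. Integrate by parts with u = cos(3*t), dv = exp(2*t) dt, so v = exp(2*t)/2: I = exp(2*t)*cos(3*t)/2 + (3/2)·∫ exp(2*t)*sin(3*t) dt.
Apply parts again with u = sin(3*t), dv = exp(2*t) dt: ∫ exp(2*t)*sin(3*t) dt = exp(2*t)*sin(3*t)/2 − (3/2)·I. Substituting back brings back I: I = 3*exp(2*t)*sin(3*t)/4 + exp(2*t)*cos(3*t)/2 − (9/4)·I.
Solving for I: (1 + 9/4)·I equals the remaining terms, so I = (4/13)·(3*exp(2*t)*sin(3*t)/4 + exp(2*t)*cos(3*t)/2).

3*exp(2*t)*sin(3*t)/13 + 2*exp(2*t)*cos(3*t)/13 + C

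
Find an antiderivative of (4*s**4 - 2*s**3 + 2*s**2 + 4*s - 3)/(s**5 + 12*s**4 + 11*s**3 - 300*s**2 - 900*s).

Factor the denominator: s*(s - 5)*(s + 5)*(s + 6)**2.
Partial-fraction decomposition: -75397/(1452*(s + 6)) - 1887/(22*(s + 6)**2) + 2777/(50*(s + 5)) + 2317/(6050*(s - 5)) + 1/(300*s).
Integrate each term; A/(s−a) gives A·log|s−a|; A/(s−a)² gives −A/(s−a).

log(s)/300 + 2317*log(s - 5)/6050 + 2777*log(s + 5)/50 - 75397*log(s + 6)/1452 + 1887/(22*s + 132) + C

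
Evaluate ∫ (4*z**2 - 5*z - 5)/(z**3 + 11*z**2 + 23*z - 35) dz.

-log(z - 1)/8 - 10*log(z + 5) + 113*log(z + 7)/8 + C

Factor the denominator: (z - 1)*(z + 5)*(z + 7).
Partial-fraction decomposition: 113/(8*(z + 7)) - 10/(z + 5) - 1/(8*(z - 1)).
Integrate each term: A/(z−a) contributes A·log|z−a|.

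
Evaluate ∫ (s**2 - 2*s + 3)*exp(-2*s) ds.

(-2*s**2 + 2*s - 5)*exp(-2*s)/4 + C

Use integration by parts with u = s**2 - 2*s + 3, dv = exp(-2*s) ds, so v = -exp(-2*s)/2.
Apply parts 2 times (tabular method): alternate signs, differentiate u down to 0, integrate dv up.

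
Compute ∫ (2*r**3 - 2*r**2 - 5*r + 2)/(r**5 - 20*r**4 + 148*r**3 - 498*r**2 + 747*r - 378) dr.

185*log(r - 7)/32 - 332*log(r - 6)/45 + 467*log(r - 3)/288 - log(r - 1)/40 - 23/(24*r - 72) + C

Factor the denominator: (r - 7)*(r - 6)*(r - 3)**2*(r - 1).
Partial-fraction decomposition: -1/(40*(r - 1)) + 467/(288*(r - 3)) + 23/(24*(r - 3)**2) - 332/(45*(r - 6)) + 185/(32*(r - 7)).
Integrate each term; A/(r−a) gives A·log|r−a|; A/(r−a)² gives −A/(r−a).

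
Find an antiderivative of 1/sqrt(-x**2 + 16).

asin(x/4) + C

Substitute x = 4·sin(θ), so dx = 4·cos(θ) dθ and the radical becomes sqrt(-x**2 + 16) = 4·cos(θ) by the Pythagorean identity.
Integrate the resulting trig expression in θ, then back-substitute θ = asin(x/4), sin(θ) = x/4, cos(θ) = sqrt(-x**2 + 16)/4 (absorbing any constant into C).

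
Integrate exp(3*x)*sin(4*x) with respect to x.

Let I denote the integral. Integrate by parts with u = sin(4*x), dv = exp(3*x) dx, so v = exp(3*x)/3: I = exp(3*x)*sin(4*x)/3 − (4/3)·∫ exp(3*x)*cos(4*x) dx.
Apply parts again with u = cos(4*x), dv = exp(3*x) dx: ∫ exp(3*x)*cos(4*x) dx = exp(3*x)*cos(4*x)/3 + (4/3)·I. Substituting back brings back I: I = exp(3*x)*sin(4*x)/3 - 4*exp(3*x)*cos(4*x)/9 − (16/9)·I.
Solving for I: (1 + 16/9)·I equals the remaining terms, so I = (9/25)·(exp(3*x)*sin(4*x)/3 - 4*exp(3*x)*cos(4*x)/9).

3*exp(3*x)*sin(4*x)/25 - 4*exp(3*x)*cos(4*x)/25 + C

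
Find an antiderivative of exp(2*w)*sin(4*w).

Let I denote the integral. Integrate by parts with u = sin(4*w), dv = exp(2*w) dw, so v = exp(2*w)/2: I = exp(2*w)*sin(4*w)/2 − 2·∫ exp(2*w)*cos(4*w) dw.
Apply parts again with u = cos(4*w), dv = exp(2*w) dw: ∫ exp(2*w)*cos(4*w) dw = exp(2*w)*cos(4*w)/2 + 2·I. Substituting back brings back I: I = exp(2*w)*sin(4*w)/2 - exp(2*w)*cos(4*w) − 4·I.
Solving for I: (1 + 4)·I equals the remaining terms, so I = (1/5)·(exp(2*w)*sin(4*w)/2 - exp(2*w)*cos(4*w)).

exp(2*w)*sin(4*w)/10 - exp(2*w)*cos(4*w)/5 + C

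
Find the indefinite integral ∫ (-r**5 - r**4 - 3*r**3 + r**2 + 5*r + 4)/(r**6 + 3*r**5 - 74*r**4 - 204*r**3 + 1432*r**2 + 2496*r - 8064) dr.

Factor the denominator: (r - 7)*(r - 4)*(r - 2)*(r + 4)*(r + 6)**2.
Partial-fraction decomposition: -57947/(540800*(r + 6)) + 3569/(1040*(r + 6)**2) - 5/(11*(r + 4)) - 9/(640*(r - 2)) + 179/(600*(r - 4)) - 20149/(27885*(r - 7)).
Integrate each term; A/(r−a) gives A·log|r−a|; A/(r−a)² gives −A/(r−a).

-20149*log(r - 7)/27885 + 179*log(r - 4)/600 - 9*log(r - 2)/640 - 5*log(r + 4)/11 - 57947*log(r + 6)/540800 - 3569/(1040*r + 6240) + C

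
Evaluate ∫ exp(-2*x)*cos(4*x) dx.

Let I denote the integral. Integrate by parts with u = cos(4*x), dv = exp(-2*x) dx, so v = -exp(-2*x)/2: I = -exp(-2*x)*cos(4*x)/2 − 2·∫ exp(-2*x)*sin(4*x) dx.
Apply parts again with u = sin(4*x), dv = exp(-2*x) dx: ∫ exp(-2*x)*sin(4*x) dx = -exp(-2*x)*sin(4*x)/2 + 2·I. Substituting back brings back I: I = exp(-2*x)*sin(4*x) - exp(-2*x)*cos(4*x)/2 − 4·I.
Solving for I: (1 + 4)·I equals the remaining terms, so I = (1/5)·(exp(-2*x)*sin(4*x) - exp(-2*x)*cos(4*x)/2).

exp(-2*x)*sin(4*x)/5 - exp(-2*x)*cos(4*x)/10 + C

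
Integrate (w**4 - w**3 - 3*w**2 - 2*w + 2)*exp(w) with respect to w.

(w**4 - 5*w**3 + 12*w**2 - 26*w + 28)*exp(w) + C

Use integration by parts with u = w**4 - w**3 - 3*w**2 - 2*w + 2, dv = exp(w) dw, so v = exp(w).
Apply parts 4 times (tabular method): alternate signs, differentiate u down to 0, integrate dv up.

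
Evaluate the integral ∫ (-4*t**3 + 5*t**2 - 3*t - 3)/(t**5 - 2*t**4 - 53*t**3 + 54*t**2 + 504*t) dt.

Factor the denominator: t*(t - 7)*(t - 4)*(t + 3)*(t + 6).
Partial-fraction decomposition: 353/(780*(t + 6)) - 53/(210*(t + 3)) + 191/(840*(t - 4)) - 1151/(2730*(t - 7)) - 1/(168*t).
Integrate each term: A/(t−a) contributes A·log|t−a|.

-log(t)/168 - 1151*log(t - 7)/2730 + 191*log(t - 4)/840 - 53*log(t + 3)/210 + 353*log(t + 6)/780 + C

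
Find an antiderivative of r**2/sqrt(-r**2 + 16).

-r*sqrt(-r**2 + 16)/2 + 8*asin(r/4) + C

Substitute r = 4·sin(θ), so dr = 4·cos(θ) dθ and the radical becomes sqrt(-r**2 + 16) = 4·cos(θ) by the Pythagorean identity.
Integrate the resulting trig expression in θ, then back-substitute θ = asin(r/4), sin(θ) = r/4, cos(θ) = sqrt(-r**2 + 16)/4 (absorbing any constant into C).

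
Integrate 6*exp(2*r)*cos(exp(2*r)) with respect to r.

3*sin(exp(2*r)) + C

Let u = exp(2*r), so du = (2*exp(2*r)) dr.
Rewriting, the integral becomes 3·∫ cos(u) du = 3·sin(u).
Substituting back, u = exp(2*r).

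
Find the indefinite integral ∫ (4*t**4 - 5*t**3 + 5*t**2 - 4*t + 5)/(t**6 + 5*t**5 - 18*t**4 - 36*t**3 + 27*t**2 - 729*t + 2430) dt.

Factor the denominator: (t - 3)**2*(t + 5)*(t + 6)*(t**2 + 9).
Partial-fraction decomposition: (3341*t + 6789)/(27540*(t**2 + 9)) - 6473/(3645*(t + 6)) + 3275/(2176*(t + 5)) + 13949/(93312*(t - 3)) + 227/(1296*(t - 3)**2).
Integrate each term; A/(t−a) gives A·log|t−a|; the (Bt+D)/(t²+p²) term gives a log and an atan.

13949*log(t - 3)/93312 + 3275*log(t + 5)/2176 - 6473*log(t + 6)/3645 + 3341*log(t**2 + 9)/55080 + 2263*atan(t/3)/27540 - 227/(1296*t - 3888) + C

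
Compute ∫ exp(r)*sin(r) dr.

Let I denote the integral. Integrate by parts with u = sin(r), dv = exp(r) dr, so v = exp(r): I = exp(r)*sin(r) − ∫ exp(r)*cos(r) dr.
Apply parts again with u = cos(r), dv = exp(r) dr: ∫ exp(r)*cos(r) dr = exp(r)*cos(r) + I. Substituting back brings back I: I = exp(r)*sin(r) - exp(r)*cos(r) − I.
Solving for I: (1 + 1)·I equals the remaining terms, so I = (1/2)·(exp(r)*sin(r) - exp(r)*cos(r)).

exp(r)*sin(r)/2 - exp(r)*cos(r)/2 + C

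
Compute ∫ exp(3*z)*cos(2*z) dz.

2*exp(3*z)*sin(2*z)/13 + 3*exp(3*z)*cos(2*z)/13 + C

Let I denote the integral. Integrate by parts with u = cos(2*z), dv = exp(3*z) dz, so v = exp(3*z)/3: I = exp(3*z)*cos(2*z)/3 + (2/3)·∫ exp(3*z)*sin(2*z) dz.
Apply parts again with u = sin(2*z), dv = exp(3*z) dz: ∫ exp(3*z)*sin(2*z) dz = exp(3*z)*sin(2*z)/3 − (2/3)·I. Substituting back brings back I: I = 2*exp(3*z)*sin(2*z)/9 + exp(3*z)*cos(2*z)/3 − (4/9)·I.
Solving for I: (1 + 4/9)·I equals the remaining terms, so I = (9/13)·(2*exp(3*z)*sin(2*z)/9 + exp(3*z)*cos(2*z)/3).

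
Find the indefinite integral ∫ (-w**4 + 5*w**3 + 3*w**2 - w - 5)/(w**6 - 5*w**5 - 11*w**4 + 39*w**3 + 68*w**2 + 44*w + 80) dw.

Factor the denominator: (w - 5)*(w - 4)*(w + 2)**2*(w**2 + 1).
Partial-fraction decomposition: -3*(3*w + 29)/(850*(w**2 + 1)) + 5639/(44100*(w + 2)) - 47/(210*(w + 2)**2) - 103/(612*(w - 4)) + 5/(98*(w - 5)).
Integrate each term; A/(w−a) gives A·log|w−a|; the (Bw+D)/(w²+p²) term gives a log and an atan.

5*log(w - 5)/98 - 103*log(w - 4)/612 + 5639*log(w + 2)/44100 - 9*log(w**2 + 1)/1700 - 87*atan(w)/850 + 47/(210*w + 420) + C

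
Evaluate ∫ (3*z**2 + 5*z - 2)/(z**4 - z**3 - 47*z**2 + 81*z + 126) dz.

136*log(z - 6)/273 - log(z - 3)/3 - log(z + 1)/42 - 11*log(z + 7)/78 + C

Factor the denominator: (z - 6)*(z - 3)*(z + 1)*(z + 7).
Partial-fraction decomposition: -11/(78*(z + 7)) - 1/(42*(z + 1)) - 1/(3*(z - 3)) + 136/(273*(z - 6)).
Integrate each term: A/(z−a) contributes A·log|z−a|.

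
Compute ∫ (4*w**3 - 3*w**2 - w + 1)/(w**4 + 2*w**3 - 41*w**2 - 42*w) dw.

-log(w)/42 + 751*log(w - 6)/546 - 5*log(w + 1)/42 + 1511*log(w + 7)/546 + C

Factor the denominator: w*(w - 6)*(w + 1)*(w + 7).
Partial-fraction decomposition: 1511/(546*(w + 7)) - 5/(42*(w + 1)) + 751/(546*(w - 6)) - 1/(42*w).
Integrate each term: A/(w−a) contributes A·log|w−a|.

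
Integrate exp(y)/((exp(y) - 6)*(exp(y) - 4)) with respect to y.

log(exp(y) - 6)/2 - log(exp(y) - 4)/2 + C

Let u = e^y, du = e^y dy.
The integral becomes ∫ du/((u-6)(u-4)); decompose into partial fractions.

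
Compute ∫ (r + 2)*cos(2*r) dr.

Use integration by parts with u = r + 2, dv = cos(2*r) dr, so v = sin(2*r)/2.
Apply parts 1 times (tabular method): alternate signs, differentiate u down to 0, integrate dv up.

r*sin(2*r)/2 + sin(2*r) + cos(2*r)/4 + C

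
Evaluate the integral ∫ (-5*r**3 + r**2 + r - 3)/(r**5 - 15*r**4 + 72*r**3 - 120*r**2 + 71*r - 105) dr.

-831*log(r - 7)/200 + 23*log(r - 5)/4 - 63*log(r - 3)/40 - log(r**2 + 1)/100 + 3*atan(r)/50 + C

Factor the denominator: (r - 7)*(r - 5)*(r - 3)*(r**2 + 1).
Partial-fraction decomposition: -(r - 3)/(50*(r**2 + 1)) - 63/(40*(r - 3)) + 23/(4*(r - 5)) - 831/(200*(r - 7)).
Integrate each term; A/(r−a) gives A·log|r−a|; the (Br+D)/(r²+p²) term gives a log and an atan.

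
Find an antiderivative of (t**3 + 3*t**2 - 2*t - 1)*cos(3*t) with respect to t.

Use integration by parts with u = t**3 + 3*t**2 - 2*t - 1, dv = cos(3*t) dt, so v = sin(3*t)/3.
Apply parts 3 times (tabular method): alternate signs, differentiate u down to 0, integrate dv up.

t**3*sin(3*t)/3 + t**2*sin(3*t) + t**2*cos(3*t)/3 - 8*t*sin(3*t)/9 + 2*t*cos(3*t)/3 - 5*sin(3*t)/9 - 8*cos(3*t)/27 + C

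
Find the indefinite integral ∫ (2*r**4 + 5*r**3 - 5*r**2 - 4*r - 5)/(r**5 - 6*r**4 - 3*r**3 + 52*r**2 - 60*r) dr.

log(r)/12 + 115*log(r - 5)/24 - 857*log(r - 2)/300 - 11*log(r + 3)/600 + 13/(10*r - 20) + C

Factor the denominator: r*(r - 5)*(r - 2)**2*(r + 3).
Partial-fraction decomposition: -11/(600*(r + 3)) - 857/(300*(r - 2)) - 13/(10*(r - 2)**2) + 115/(24*(r - 5)) + 1/(12*r).
Integrate each term; A/(r−a) gives A·log|r−a|; A/(r−a)² gives −A/(r−a).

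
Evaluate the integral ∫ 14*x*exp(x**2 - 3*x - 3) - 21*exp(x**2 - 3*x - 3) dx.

7*exp(x**2 - 3*x - 3) + C

Let u = x**2 - 3*x - 3, so du = (2*x - 3) dx.
Rewriting, the integral becomes 7·∫ e^u du = 7·e^u.
Substituting back, u = x**2 - 3*x - 3.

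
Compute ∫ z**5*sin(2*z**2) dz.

-z**4*cos(2*z**2)/4 + z**2*sin(2*z**2)/4 + cos(2*z**2)/8 + C

Let u = z², du = 2z dz; rewrite as (1/2)∫ u^2·sin(2u) du.
Now integrate by parts 2 times.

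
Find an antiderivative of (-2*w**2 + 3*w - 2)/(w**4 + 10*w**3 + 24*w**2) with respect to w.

23*log(w)/144 - 23*log(w + 4)/16 + 23*log(w + 6)/18 + 1/(12*w) + C

Factor the denominator: w**2*(w + 4)*(w + 6).
Partial-fraction decomposition: 23/(18*(w + 6)) - 23/(16*(w + 4)) + 23/(144*w) - 1/(12*w**2).
Integrate each term; A/(w−a) gives A·log|w−a|; A/(w−a)² gives −A/(w−a).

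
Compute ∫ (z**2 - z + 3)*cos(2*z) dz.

Use integration by parts with u = z**2 - z + 3, dv = cos(2*z) dz, so v = sin(2*z)/2.
Apply parts 2 times (tabular method): alternate signs, differentiate u down to 0, integrate dv up.

z**2*sin(2*z)/2 - z*sin(2*z)/2 + z*cos(2*z)/2 + 5*sin(2*z)/4 - cos(2*z)/4 + C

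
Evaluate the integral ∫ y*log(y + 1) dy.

y**2*log(y + 1)/2 - y**2/4 + y/2 - log(y + 1)/2 + C

Use integration by parts with u = log(y + 1), dv = y dy.
Then du = 1/(y + 1) dy and v = y**2/2.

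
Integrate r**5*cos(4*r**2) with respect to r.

r**4*sin(4*r**2)/8 + r**2*cos(4*r**2)/16 - sin(4*r**2)/64 + C

Let u = r², du = 2r dr; rewrite as (1/2)∫ u^2·cos(4u) du.
Now integrate by parts 2 times.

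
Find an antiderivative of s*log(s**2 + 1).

Let u = s**2 + 1, so du = (2*s) ds.
The integral becomes (1/2)·∫ log(u) du; integrate by parts with u′=log(u), dv′=du.

s**2*log(s**2 + 1)/2 - s**2/2 + log(s**2 + 1)/2 + C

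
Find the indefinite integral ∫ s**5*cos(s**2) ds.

Let u = s², du = 2s ds; rewrite as (1/2)∫ u^2·cos(1u) du.
Now integrate by parts 2 times.

s**4*sin(s**2)/2 + s**2*cos(s**2) - sin(s**2) + C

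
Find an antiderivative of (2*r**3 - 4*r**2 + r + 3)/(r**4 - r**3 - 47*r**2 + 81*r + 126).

99*log(r - 6)/91 - log(r - 3)/5 - log(r + 1)/42 + 443*log(r + 7)/390 + C

Factor the denominator: (r - 6)*(r - 3)*(r + 1)*(r + 7).
Partial-fraction decomposition: 443/(390*(r + 7)) - 1/(42*(r + 1)) - 1/(5*(r - 3)) + 99/(91*(r - 6)).
Integrate each term: A/(r−a) contributes A·log|r−a|.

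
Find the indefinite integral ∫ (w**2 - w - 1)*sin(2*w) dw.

-w**2*cos(2*w)/2 + w*sin(2*w)/2 + w*cos(2*w)/2 - sin(2*w)/4 + 3*cos(2*w)/4 + C

Use integration by parts with u = w**2 - w - 1, dv = sin(2*w) dw, so v = -cos(2*w)/2.
Apply parts 2 times (tabular method): alternate signs, differentiate u down to 0, integrate dv up.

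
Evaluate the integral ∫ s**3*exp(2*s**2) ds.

(2*s**2 - 1)*exp(2*s**2)/8 + C

Let u = s², du = 2s ds; rewrite as (1/2)∫ u^1·exp(2u) du.
Now integrate by parts 1 time.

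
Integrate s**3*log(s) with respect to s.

s**4*log(s)/4 - s**4/16 + C

Use integration by parts with u = log(s), dv = s**3 ds.
Then du = 1/s ds and v = s**4/4.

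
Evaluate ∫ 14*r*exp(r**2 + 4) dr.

7*exp(r**2 + 4) + C

Let u = r**2 + 4, so du = (2*r) dr.
Rewriting, the integral becomes 7·∫ e^u du = 7·e^u.
Substituting back, u = r**2 + 4.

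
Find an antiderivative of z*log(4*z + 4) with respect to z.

z**2*log(4*z + 4)/2 - z**2/4 + z/2 - log(z + 1)/2 + C

Use integration by parts with u = log(4*z + 4), dv = z dz.
Then du = 4/(4*z + 4) dz and v = z**2/2.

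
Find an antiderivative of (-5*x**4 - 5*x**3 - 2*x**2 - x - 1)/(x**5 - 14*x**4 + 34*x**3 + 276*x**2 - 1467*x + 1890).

-6913*log(x - 7)/96 + 7639*log(x - 6)/99 - 11347*log(x - 3)/1152 - 1273*log(x + 5)/4224 + 281/(48*x - 144) + C

Factor the denominator: (x - 7)*(x - 6)*(x - 3)**2*(x + 5).
Partial-fraction decomposition: -1273/(4224*(x + 5)) - 11347/(1152*(x - 3)) - 281/(48*(x - 3)**2) + 7639/(99*(x - 6)) - 6913/(96*(x - 7)).
Integrate each term; A/(x−a) gives A·log|x−a|; A/(x−a)² gives −A/(x−a).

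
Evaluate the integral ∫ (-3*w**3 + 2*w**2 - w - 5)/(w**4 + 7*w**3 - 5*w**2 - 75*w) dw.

log(w)/15 - 71*log(w - 3)/192 - 863*log(w + 5)/320 - 85/(8*w + 40) + C

Factor the denominator: w*(w - 3)*(w + 5)**2.
Partial-fraction decomposition: -863/(320*(w + 5)) + 85/(8*(w + 5)**2) - 71/(192*(w - 3)) + 1/(15*w).
Integrate each term; A/(w−a) gives A·log|w−a|; A/(w−a)² gives −A/(w−a).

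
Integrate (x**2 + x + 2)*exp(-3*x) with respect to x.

Use integration by parts with u = x**2 + x + 2, dv = exp(-3*x) dx, so v = -exp(-3*x)/3.
Apply parts 2 times (tabular method): alternate signs, differentiate u down to 0, integrate dv up.

(-9*x**2 - 15*x - 23)*exp(-3*x)/27 + C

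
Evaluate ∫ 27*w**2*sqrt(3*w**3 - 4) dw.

Let u = 3*w**3 - 4, so du = (9*w**2) dw.
Rewriting, the integral becomes 3·∫ √u du = 3·(2/3)u^(3/2).
Substituting back, u = 3*w**3 - 4.

2*(3*w**3 - 4)**(3/2) + C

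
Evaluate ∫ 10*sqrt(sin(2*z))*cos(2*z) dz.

Let u = sin(2*z), so du = (2*cos(2*z)) dz.
Rewriting, the integral becomes 5·∫ √u du = 5·(2/3)u^(3/2).
Substituting back, u = sin(2*z).

10*sin(2*z)**(3/2)/3 + C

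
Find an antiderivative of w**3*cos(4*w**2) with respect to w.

w**2*sin(4*w**2)/8 + cos(4*w**2)/32 + C

Let u = w², du = 2w dw; rewrite as (1/2)∫ u^1·cos(4u) du.
Now integrate by parts 1 time.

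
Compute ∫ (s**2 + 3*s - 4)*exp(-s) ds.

Use integration by parts with u = s**2 + 3*s - 4, dv = exp(-s) ds, so v = -exp(-s).
Apply parts 2 times (tabular method): alternate signs, differentiate u down to 0, integrate dv up.

(-s**2 - 5*s - 1)*exp(-s) + C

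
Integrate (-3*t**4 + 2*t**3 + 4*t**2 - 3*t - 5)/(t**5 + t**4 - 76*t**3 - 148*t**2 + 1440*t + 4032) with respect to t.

Factor the denominator: (t - 7)*(t - 6)*(t + 4)**2*(t + 6).
Partial-fraction decomposition: -4163/(624*(t + 6)) + 271/(55*(t + 4)) - 15/(4*(t + 4)**2) + 667/(240*(t - 6)) - 577/(143*(t - 7)).
Integrate each term; A/(t−a) gives A·log|t−a|; A/(t−a)² gives −A/(t−a).

-577*log(t - 7)/143 + 667*log(t - 6)/240 + 271*log(t + 4)/55 - 4163*log(t + 6)/624 + 15/(4*t + 16) + C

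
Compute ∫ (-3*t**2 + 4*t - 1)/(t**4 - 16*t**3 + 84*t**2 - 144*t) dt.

Factor the denominator: t*(t - 6)**2*(t - 4).
Partial-fraction decomposition: -33/(16*(t - 4)) + 37/(18*(t - 6)) - 85/(12*(t - 6)**2) + 1/(144*t).
Integrate each term; A/(t−a) gives A·log|t−a|; A/(t−a)² gives −A/(t−a).

log(t)/144 + 37*log(t - 6)/18 - 33*log(t - 4)/16 + 85/(12*t - 72) + C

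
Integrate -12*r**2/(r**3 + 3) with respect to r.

-4*log(r**3 + 3) + C

Let u = r**3 + 3, so du = (3*r**2) dr.
Rewriting, the integral becomes -4·∫ 1/u du = -4·log(u).
Substituting back, u = r**3 + 3.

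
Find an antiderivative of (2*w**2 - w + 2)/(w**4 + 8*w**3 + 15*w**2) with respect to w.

Factor the denominator: w**2*(w + 3)*(w + 5).
Partial-fraction decomposition: -57/(50*(w + 5)) + 23/(18*(w + 3)) - 31/(225*w) + 2/(15*w**2).
Integrate each term; A/(w−a) gives A·log|w−a|; A/(w−a)² gives −A/(w−a).

-31*log(w)/225 + 23*log(w + 3)/18 - 57*log(w + 5)/50 - 2/(15*w) + C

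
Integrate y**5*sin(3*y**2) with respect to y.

Let u = y², du = 2y dy; rewrite as (1/2)∫ u^2·sin(3u) du.
Now integrate by parts 2 times.

-y**4*cos(3*y**2)/6 + y**2*sin(3*y**2)/9 + cos(3*y**2)/27 + C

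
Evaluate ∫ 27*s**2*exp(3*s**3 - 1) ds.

3*exp(3*s**3 - 1) + C

Let u = 3*s**3 - 1, so du = (9*s**2) ds.
Rewriting, the integral becomes 3·∫ e^u du = 3·e^u.
Substituting back, u = 3*s**3 - 1.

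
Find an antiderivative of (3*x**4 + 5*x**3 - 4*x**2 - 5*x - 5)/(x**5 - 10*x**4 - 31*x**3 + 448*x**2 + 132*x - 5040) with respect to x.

Factor the denominator: (x - 7)*(x - 6)**2*(x + 4)*(x + 5).
Partial-fraction decomposition: 195/(242*(x + 5)) - 399/(1100*(x + 4)) - 764911/(12100*(x - 6)) - 4789/(110*(x - 6)**2) + 1447/(22*(x - 7)).
Integrate each term; A/(x−a) gives A·log|x−a|; A/(x−a)² gives −A/(x−a).

1447*log(x - 7)/22 - 764911*log(x - 6)/12100 - 399*log(x + 4)/1100 + 195*log(x + 5)/242 + 4789/(110*x - 660) + C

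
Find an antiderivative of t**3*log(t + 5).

t**4*log(t + 5)/4 - t**4/16 + 5*t**3/12 - 25*t**2/8 + 125*t/4 - 625*log(t + 5)/4 + C

Use integration by parts with u = log(t + 5), dv = t**3 dt.
Then du = 1/(t + 5) dt and v = t**4/4.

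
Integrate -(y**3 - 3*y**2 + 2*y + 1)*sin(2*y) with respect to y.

y**3*cos(2*y)/2 - 3*y**2*sin(2*y)/4 - 3*y**2*cos(2*y)/2 + 3*y*sin(2*y)/2 + y*cos(2*y)/4 - sin(2*y)/8 + 5*cos(2*y)/4 + C

Use integration by parts with u = y**3 - 3*y**2 + 2*y + 1, dv = -sin(2*y) dy, so v = cos(2*y)/2.
Apply parts 3 times (tabular method): alternate signs, differentiate u down to 0, integrate dv up.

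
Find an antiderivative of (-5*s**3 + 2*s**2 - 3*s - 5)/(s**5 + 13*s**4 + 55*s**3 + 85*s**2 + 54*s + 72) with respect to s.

Factor the denominator: (s + 3)*(s + 4)*(s + 6)*(s**2 + 1).
Partial-fraction decomposition: (489*s - 307)/(6290*(s**2 + 1)) + 1165/(222*(s + 6)) - 359/(34*(s + 4)) + 157/(30*(s + 3)).
Integrate each term; A/(s−a) gives A·log|s−a|; the (Bs+D)/(s²+p²) term gives a log and an atan.

157*log(s + 3)/30 - 359*log(s + 4)/34 + 1165*log(s + 6)/222 + 489*log(s**2 + 1)/12580 - 307*atan(s)/6290 + C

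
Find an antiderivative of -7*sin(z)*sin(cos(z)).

Let u = cos(z), so du = (-sin(z)) dz.
Rewriting, the integral becomes 7·∫ sin(u) du = 7·-cos(u).
Substituting back, u = cos(z).

-7*cos(cos(z)) + C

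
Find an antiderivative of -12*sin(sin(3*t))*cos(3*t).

4*cos(sin(3*t)) + C

Let u = sin(3*t), so du = (3*cos(3*t)) dt.
Rewriting, the integral becomes -4·∫ sin(u) du = -4·-cos(u).
Substituting back, u = sin(3*t).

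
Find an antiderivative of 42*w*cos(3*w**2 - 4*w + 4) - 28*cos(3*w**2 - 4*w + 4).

Let u = 3*w**2 - 4*w + 4, so du = (6*w - 4) dw.
Rewriting, the integral becomes 7·∫ cos(u) du = 7·sin(u).
Substituting back, u = 3*w**2 - 4*w + 4.

7*sin(3*w**2 - 4*w + 4) + C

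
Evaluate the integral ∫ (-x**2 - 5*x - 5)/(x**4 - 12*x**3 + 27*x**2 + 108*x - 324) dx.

Factor the denominator: (x - 6)**2*(x - 3)*(x + 3).
Partial-fraction decomposition: -1/(486*(x + 3)) - 29/(54*(x - 3)) + 131/(243*(x - 6)) - 71/(27*(x - 6)**2).
Integrate each term; A/(x−a) gives A·log|x−a|; A/(x−a)² gives −A/(x−a).

131*log(x - 6)/243 - 29*log(x - 3)/54 - log(x + 3)/486 + 71/(27*x - 162) + C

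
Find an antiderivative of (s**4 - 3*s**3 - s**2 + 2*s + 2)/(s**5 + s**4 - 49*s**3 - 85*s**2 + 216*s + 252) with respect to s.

103*log(s - 7)/400 + log(s - 2)/100 + log(s + 1)/80 - 149*log(s + 3)/300 + 73*log(s + 6)/60 + C

Factor the denominator: (s - 7)*(s - 2)*(s + 1)*(s + 3)*(s + 6).
Partial-fraction decomposition: 73/(60*(s + 6)) - 149/(300*(s + 3)) + 1/(80*(s + 1)) + 1/(100*(s - 2)) + 103/(400*(s - 7)).
Integrate each term: A/(s−a) contributes A·log|s−a|.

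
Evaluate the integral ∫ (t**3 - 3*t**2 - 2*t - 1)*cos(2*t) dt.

t**3*sin(2*t)/2 - 3*t**2*sin(2*t)/2 + 3*t**2*cos(2*t)/4 - 7*t*sin(2*t)/4 - 3*t*cos(2*t)/2 + sin(2*t)/4 - 7*cos(2*t)/8 + C

Use integration by parts with u = t**3 - 3*t**2 - 2*t - 1, dv = cos(2*t) dt, so v = sin(2*t)/2.
Apply parts 3 times (tabular method): alternate signs, differentiate u down to 0, integrate dv up.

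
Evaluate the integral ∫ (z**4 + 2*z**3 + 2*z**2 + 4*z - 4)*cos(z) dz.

z**4*sin(z) + 2*z**3*sin(z) + 4*z**3*cos(z) - 10*z**2*sin(z) + 6*z**2*cos(z) - 8*z*sin(z) - 20*z*cos(z) + 16*sin(z) - 8*cos(z) + C

Use integration by parts with u = z**4 + 2*z**3 + 2*z**2 + 4*z - 4, dv = cos(z) dz, so v = sin(z).
Apply parts 4 times (tabular method): alternate signs, differentiate u down to 0, integrate dv up.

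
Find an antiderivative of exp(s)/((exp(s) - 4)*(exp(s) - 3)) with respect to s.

Let u = e^s, du = e^s ds.
The integral becomes ∫ du/((u-3)(u-4)); decompose into partial fractions.

log(exp(s) - 4) - log(exp(s) - 3) + C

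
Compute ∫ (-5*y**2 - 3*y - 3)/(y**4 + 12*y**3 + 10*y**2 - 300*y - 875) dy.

-143*log(y - 5)/1200 - 461*log(y + 5)/100 + 227*log(y + 7)/48 - 113/(20*y + 100) + C

Factor the denominator: (y - 5)*(y + 5)**2*(y + 7).
Partial-fraction decomposition: 227/(48*(y + 7)) - 461/(100*(y + 5)) + 113/(20*(y + 5)**2) - 143/(1200*(y - 5)).
Integrate each term; A/(y−a) gives A·log|y−a|; A/(y−a)² gives −A/(y−a).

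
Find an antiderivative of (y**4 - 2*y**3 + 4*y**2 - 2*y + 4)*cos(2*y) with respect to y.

y**4*sin(2*y)/2 - y**3*sin(2*y) + y**3*cos(2*y) + y**2*sin(2*y)/2 - 3*y**2*cos(2*y)/2 + y*sin(2*y)/2 + y*cos(2*y)/2 + 7*sin(2*y)/4 + cos(2*y)/4 + C

Use integration by parts with u = y**4 - 2*y**3 + 4*y**2 - 2*y + 4, dv = cos(2*y) dy, so v = sin(2*y)/2.
Apply parts 4 times (tabular method): alternate signs, differentiate u down to 0, integrate dv up.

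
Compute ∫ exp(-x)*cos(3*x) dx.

Let I denote the integral. Integrate by parts with u = cos(3*x), dv = exp(-x) dx, so v = -exp(-x): I = -exp(-x)*cos(3*x) − 3·∫ exp(-x)*sin(3*x) dx.
Apply parts again with u = sin(3*x), dv = exp(-x) dx: ∫ exp(-x)*sin(3*x) dx = -exp(-x)*sin(3*x) + 3·I. Substituting back brings back I: I = 3*exp(-x)*sin(3*x) - exp(-x)*cos(3*x) − 9·I.
Solving for I: (1 + 9)·I equals the remaining terms, so I = (1/10)·(3*exp(-x)*sin(3*x) - exp(-x)*cos(3*x)).

3*exp(-x)*sin(3*x)/10 - exp(-x)*cos(3*x)/10 + C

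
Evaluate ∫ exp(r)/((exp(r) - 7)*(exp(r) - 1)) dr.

log(exp(r) - 7)/6 - log(exp(r) - 1)/6 + C

Let u = e^r, du = e^r dr.
The integral becomes ∫ du/((u-7)(u-1)); decompose into partial fractions.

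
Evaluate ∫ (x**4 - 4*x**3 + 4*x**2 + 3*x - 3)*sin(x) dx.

Use integration by parts with u = x**4 - 4*x**3 + 4*x**2 + 3*x - 3, dv = sin(x) dx, so v = -cos(x).
Apply parts 4 times (tabular method): alternate signs, differentiate u down to 0, integrate dv up.

-x**4*cos(x) + 4*x**3*sin(x) + 4*x**3*cos(x) - 12*x**2*sin(x) + 8*x**2*cos(x) - 16*x*sin(x) - 27*x*cos(x) + 27*sin(x) - 13*cos(x) + C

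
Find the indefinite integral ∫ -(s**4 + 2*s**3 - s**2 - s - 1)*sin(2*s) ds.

Use integration by parts with u = s**4 + 2*s**3 - s**2 - s - 1, dv = -sin(2*s) ds, so v = cos(2*s)/2.
Apply parts 4 times (tabular method): alternate signs, differentiate u down to 0, integrate dv up.

s**4*cos(2*s)/2 - s**3*sin(2*s) + s**3*cos(2*s) - 3*s**2*sin(2*s)/2 - 2*s**2*cos(2*s) + 2*s*sin(2*s) - 2*s*cos(2*s) + sin(2*s) + cos(2*s)/2 + C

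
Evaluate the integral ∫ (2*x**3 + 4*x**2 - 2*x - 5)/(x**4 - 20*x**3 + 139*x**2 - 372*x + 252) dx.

Factor the denominator: (x - 7)*(x - 6)**2*(x - 1).
Partial-fraction decomposition: 1/(150*(x - 1)) - 3546/(25*(x - 6)) - 559/(5*(x - 6)**2) + 863/(6*(x - 7)).
Integrate each term; A/(x−a) gives A·log|x−a|; A/(x−a)² gives −A/(x−a).

863*log(x - 7)/6 - 3546*log(x - 6)/25 + log(x - 1)/150 + 559/(5*x - 30) + C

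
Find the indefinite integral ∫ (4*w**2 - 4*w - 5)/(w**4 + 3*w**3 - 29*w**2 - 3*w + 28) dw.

Factor the denominator: (w - 4)*(w - 1)*(w + 1)*(w + 7).
Partial-fraction decomposition: -73/(176*(w + 7)) + 1/(20*(w + 1)) + 5/(48*(w - 1)) + 43/(165*(w - 4)).
Integrate each term: A/(w−a) contributes A·log|w−a|.

43*log(w - 4)/165 + 5*log(w - 1)/48 + log(w + 1)/20 - 73*log(w + 7)/176 + C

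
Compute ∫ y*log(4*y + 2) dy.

Use integration by parts with u = log(4*y + 2), dv = y dy.
Then du = 4/(4*y + 2) dy and v = y**2/2.

y**2*log(4*y + 2)/2 - y**2/4 + y/4 - log(2*y + 1)/8 + C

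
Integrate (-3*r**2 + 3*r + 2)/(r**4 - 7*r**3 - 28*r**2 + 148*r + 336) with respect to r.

-124*log(r - 7)/99 + 11*log(r - 6)/10 - log(r + 2)/9 + 29*log(r + 4)/110 + C

Factor the denominator: (r - 7)*(r - 6)*(r + 2)*(r + 4).
Partial-fraction decomposition: 29/(110*(r + 4)) - 1/(9*(r + 2)) + 11/(10*(r - 6)) - 124/(99*(r - 7)).
Integrate each term: A/(r−a) contributes A·log|r−a|.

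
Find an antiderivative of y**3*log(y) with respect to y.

Use integration by parts with u = log(y), dv = y**3 dy.
Then du = 1/y dy and v = y**4/4.

y**4*log(y)/4 - y**4/16 + C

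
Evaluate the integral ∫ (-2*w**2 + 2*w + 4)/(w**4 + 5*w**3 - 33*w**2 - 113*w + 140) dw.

Factor the denominator: (w - 5)*(w - 1)*(w + 4)*(w + 7).
Partial-fraction decomposition: 3/(8*(w + 7)) - 4/(15*(w + 4)) - 1/(40*(w - 1)) - 1/(12*(w - 5)).
Integrate each term: A/(w−a) contributes A·log|w−a|.

-log(w - 5)/12 - log(w - 1)/40 - 4*log(w + 4)/15 + 3*log(w + 7)/8 + C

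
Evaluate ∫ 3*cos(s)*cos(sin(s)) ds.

3*sin(sin(s)) + C

Let u = sin(s), so du = (cos(s)) ds.
Rewriting, the integral becomes 3·∫ cos(u) du = 3·sin(u).
Substituting back, u = sin(s).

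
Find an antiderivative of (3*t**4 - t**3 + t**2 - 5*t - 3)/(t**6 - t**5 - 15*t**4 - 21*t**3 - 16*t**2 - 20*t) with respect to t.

3*log(t)/20 + 1747*log(t - 5)/6370 - 1423*log(t + 2)/4900 - 87*log(t**2 + 1)/1300 + 59*atan(t)/650 - 67/(70*t + 140) + C

Factor the denominator: t*(t - 5)*(t + 2)**2*(t**2 + 1).
Partial-fraction decomposition: -(87*t - 59)/(650*(t**2 + 1)) - 1423/(4900*(t + 2)) + 67/(70*(t + 2)**2) + 1747/(6370*(t - 5)) + 3/(20*t).
Integrate each term; A/(t−a) gives A·log|t−a|; the (Bt+D)/(t²+p²) term gives a log and an atan.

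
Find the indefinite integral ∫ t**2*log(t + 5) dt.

Use integration by parts with u = log(t + 5), dv = t**2 dt.
Then du = 1/(t + 5) dt and v = t**3/3.

t**3*log(t + 5)/3 - t**3/9 + 5*t**2/6 - 25*t/3 + 125*log(t + 5)/3 + C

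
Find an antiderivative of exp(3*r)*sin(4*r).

3*exp(3*r)*sin(4*r)/25 - 4*exp(3*r)*cos(4*r)/25 + C

Let I denote the integral. Integrate by parts with u = sin(4*r), dv = exp(3*r) dr, so v = exp(3*r)/3: I = exp(3*r)*sin(4*r)/3 − (4/3)·∫ exp(3*r)*cos(4*r) dr.
Apply parts again with u = cos(4*r), dv = exp(3*r) dr: ∫ exp(3*r)*cos(4*r) dr = exp(3*r)*cos(4*r)/3 + (4/3)·I. Substituting back brings back I: I = exp(3*r)*sin(4*r)/3 - 4*exp(3*r)*cos(4*r)/9 − (16/9)·I.
Solving for I: (1 + 16/9)·I equals the remaining terms, so I = (9/25)·(exp(3*r)*sin(4*r)/3 - 4*exp(3*r)*cos(4*r)/9).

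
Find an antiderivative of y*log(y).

y**2*log(y)/2 - y**2/4 + C

Use integration by parts with u = log(y), dv = y dy.
Then du = 1/y dy and v = y**2/2.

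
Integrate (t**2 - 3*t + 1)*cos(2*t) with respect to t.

Use integration by parts with u = t**2 - 3*t + 1, dv = cos(2*t) dt, so v = sin(2*t)/2.
Apply parts 2 times (tabular method): alternate signs, differentiate u down to 0, integrate dv up.

t**2*sin(2*t)/2 - 3*t*sin(2*t)/2 + t*cos(2*t)/2 + sin(2*t)/4 - 3*cos(2*t)/4 + C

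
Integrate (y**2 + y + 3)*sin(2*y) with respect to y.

-y**2*cos(2*y)/2 + y*sin(2*y)/2 - y*cos(2*y)/2 + sin(2*y)/4 - 5*cos(2*y)/4 + C

Use integration by parts with u = y**2 + y + 3, dv = sin(2*y) dy, so v = -cos(2*y)/2.
Apply parts 2 times (tabular method): alternate signs, differentiate u down to 0, integrate dv up.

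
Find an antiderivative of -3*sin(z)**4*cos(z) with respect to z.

Let u = sin(z), so du = (cos(z)) dz.
Rewriting, the integral becomes -3·∫ u^4 du = -3·u^5/5.
Substituting back, u = sin(z).

-3*sin(z)**5/5 + C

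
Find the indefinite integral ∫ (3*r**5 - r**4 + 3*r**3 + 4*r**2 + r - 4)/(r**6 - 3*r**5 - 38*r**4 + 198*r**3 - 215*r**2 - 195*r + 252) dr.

Factor the denominator: (r - 4)*(r - 3)**2*(r - 1)*(r + 1)*(r + 7).
Partial-fraction decomposition: 26833/(26400*(r + 7)) - 1/(120*(r + 1)) - 1/(32*(r - 1)) - 3319/(200*(r - 3)) - 191/(20*(r - 3)**2) + 1024/(55*(r - 4)).
Integrate each term; A/(r−a) gives A·log|r−a|; A/(r−a)² gives −A/(r−a).

1024*log(r - 4)/55 - 3319*log(r - 3)/200 - log(r - 1)/32 - log(r + 1)/120 + 26833*log(r + 7)/26400 + 191/(20*r - 60) + C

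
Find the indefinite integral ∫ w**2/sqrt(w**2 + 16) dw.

Substitute w = 4·tan(θ), so dw = 4·sec(θ)^2 dθ and the radical becomes sqrt(w**2 + 16) = 4·sec(θ) by the Pythagorean identity.
Integrate the resulting trig expression in θ, then back-substitute tan(θ) = w/4, sec(θ) = sqrt(w**2 + 16)/4 (absorbing any constant into C).

w*sqrt(w**2 + 16)/2 - 8*log(w + sqrt(w**2 + 16)) + C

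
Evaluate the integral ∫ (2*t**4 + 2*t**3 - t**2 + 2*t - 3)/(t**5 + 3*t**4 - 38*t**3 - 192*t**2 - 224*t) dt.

3*log(t)/224 + 5450*log(t - 7)/7623 + 5*log(t + 2)/72 + 4655*log(t + 4)/3872 + 357/(88*t + 352) + C

Factor the denominator: t*(t - 7)*(t + 2)*(t + 4)**2.
Partial-fraction decomposition: 4655/(3872*(t + 4)) - 357/(88*(t + 4)**2) + 5/(72*(t + 2)) + 5450/(7623*(t - 7)) + 3/(224*t).
Integrate each term; A/(t−a) gives A·log|t−a|; A/(t−a)² gives −A/(t−a).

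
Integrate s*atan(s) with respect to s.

s**2*atan(s)/2 - s/2 + atan(s)/2 + C

Use integration by parts with u = arctan(s), dv = s ds.
Then du = 1/(s**2 + 1) ds.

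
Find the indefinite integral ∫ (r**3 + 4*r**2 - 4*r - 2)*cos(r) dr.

r**3*sin(r) + 4*r**2*sin(r) + 3*r**2*cos(r) - 10*r*sin(r) + 8*r*cos(r) - 10*sin(r) - 10*cos(r) + C

Use integration by parts with u = r**3 + 4*r**2 - 4*r - 2, dv = cos(r) dr, so v = sin(r).
Apply parts 3 times (tabular method): alternate signs, differentiate u down to 0, integrate dv up.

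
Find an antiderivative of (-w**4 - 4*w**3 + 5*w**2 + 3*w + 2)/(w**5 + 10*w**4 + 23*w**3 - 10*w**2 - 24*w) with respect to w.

-log(w)/12 + log(w - 1)/14 + 7*log(w + 1)/30 - 7*log(w + 4)/12 - 67*log(w + 6)/105 + C

Factor the denominator: w*(w - 1)*(w + 1)*(w + 4)*(w + 6).
Partial-fraction decomposition: -67/(105*(w + 6)) - 7/(12*(w + 4)) + 7/(30*(w + 1)) + 1/(14*(w - 1)) - 1/(12*w).
Integrate each term: A/(w−a) contributes A·log|w−a|.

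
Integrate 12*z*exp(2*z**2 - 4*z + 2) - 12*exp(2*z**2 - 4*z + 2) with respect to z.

3*exp(2*z**2 - 4*z + 2) + C

Let u = 2*z**2 - 4*z + 2, so du = (4*z - 4) dz.
Rewriting, the integral becomes 3·∫ e^u du = 3·e^u.
Substituting back, u = 2*z**2 - 4*z + 2.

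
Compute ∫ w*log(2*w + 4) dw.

w**2*log(2*w + 4)/2 - w**2/4 + w - 2*log(w + 2) + C

Use integration by parts with u = log(2*w + 4), dv = w dw.
Then du = 2/(2*w + 4) dw and v = w**2/2.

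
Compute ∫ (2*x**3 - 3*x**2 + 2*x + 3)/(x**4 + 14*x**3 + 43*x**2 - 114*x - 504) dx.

2*log(x - 3)/35 + 181*log(x + 4)/42 - 61*log(x + 6)/2 + 422*log(x + 7)/15 + C

Factor the denominator: (x - 3)*(x + 4)*(x + 6)*(x + 7).
Partial-fraction decomposition: 422/(15*(x + 7)) - 61/(2*(x + 6)) + 181/(42*(x + 4)) + 2/(35*(x - 3)).
Integrate each term: A/(x−a) contributes A·log|x−a|.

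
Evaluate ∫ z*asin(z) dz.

Use integration by parts with u = arcsin(z), dv = z dz.
Then du = 1/sqrt(-z**2 + 1) dz.

z**2*asin(z)/2 + z*sqrt(-z**2 + 1)/4 - asin(z)/4 + C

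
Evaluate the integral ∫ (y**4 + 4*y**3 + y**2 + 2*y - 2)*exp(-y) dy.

(-y**4 - 8*y**3 - 25*y**2 - 52*y - 50)*exp(-y) + C

Use integration by parts with u = y**4 + 4*y**3 + y**2 + 2*y - 2, dv = exp(-y) dy, so v = -exp(-y).
Apply parts 4 times (tabular method): alternate signs, differentiate u down to 0, integrate dv up.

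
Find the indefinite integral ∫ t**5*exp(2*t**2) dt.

(2*t**4 - 2*t**2 + 1)*exp(2*t**2)/8 + C

Let u = t², du = 2t dt; rewrite as (1/2)∫ u^2·exp(2u) du.
Now integrate by parts 2 times.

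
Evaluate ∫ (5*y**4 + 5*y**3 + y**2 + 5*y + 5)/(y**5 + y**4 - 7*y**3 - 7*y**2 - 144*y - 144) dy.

Factor the denominator: (y - 4)*(y + 1)*(y + 4)*(y**2 + 9).
Partial-fraction decomposition: (441*y - 41)/(250*(y**2 + 9)) + 961/(600*(y + 4)) - 1/(150*(y + 1)) + 1641/(1000*(y - 4)).
Integrate each term; A/(y−a) gives A·log|y−a|; the (By+D)/(y²+p²) term gives a log and an atan.

1641*log(y - 4)/1000 - log(y + 1)/150 + 961*log(y + 4)/600 + 441*log(y**2 + 9)/500 - 41*atan(y/3)/750 + C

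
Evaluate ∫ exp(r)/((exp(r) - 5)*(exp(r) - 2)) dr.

log(exp(r) - 5)/3 - log(exp(r) - 2)/3 + C

Let u = e^r, du = e^r dr.
The integral becomes ∫ du/((u-2)(u-5)); decompose into partial fractions.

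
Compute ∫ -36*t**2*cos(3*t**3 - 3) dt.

Let u = 3*t**3 - 3, so du = (9*t**2) dt.
Rewriting, the integral becomes -4·∫ cos(u) du = -4·sin(u).
Substituting back, u = 3*t**3 - 3.

-4*sin(3*t**3 - 3) + C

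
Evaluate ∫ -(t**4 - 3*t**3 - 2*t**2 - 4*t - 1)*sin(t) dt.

Use integration by parts with u = t**4 - 3*t**3 - 2*t**2 - 4*t - 1, dv = -sin(t) dt, so v = cos(t).
Apply parts 4 times (tabular method): alternate signs, differentiate u down to 0, integrate dv up.

t**4*cos(t) - 4*t**3*sin(t) - 3*t**3*cos(t) + 9*t**2*sin(t) - 14*t**2*cos(t) + 28*t*sin(t) + 14*t*cos(t) - 14*sin(t) + 27*cos(t) + C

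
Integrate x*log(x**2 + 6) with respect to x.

x**2*log(x**2 + 6)/2 - x**2/2 + 3*log(x**2 + 6) + C

Let u = x**2 + 6, so du = (2*x) dx.
The integral becomes (1/2)·∫ log(u) du; integrate by parts with u′=log(u), dv′=du.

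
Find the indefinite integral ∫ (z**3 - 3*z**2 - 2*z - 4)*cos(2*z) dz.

Use integration by parts with u = z**3 - 3*z**2 - 2*z - 4, dv = cos(2*z) dz, so v = sin(2*z)/2.
Apply parts 3 times (tabular method): alternate signs, differentiate u down to 0, integrate dv up.

z**3*sin(2*z)/2 - 3*z**2*sin(2*z)/2 + 3*z**2*cos(2*z)/4 - 7*z*sin(2*z)/4 - 3*z*cos(2*z)/2 - 5*sin(2*z)/4 - 7*cos(2*z)/8 + C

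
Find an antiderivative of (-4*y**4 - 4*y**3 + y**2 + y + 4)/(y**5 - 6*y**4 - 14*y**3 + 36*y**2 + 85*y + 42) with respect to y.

-2729*log(y - 7)/576 + 13*log(y - 3)/10 + log(y + 1)/64 - 26*log(y + 2)/45 - 1/(8*y + 8) + C

Factor the denominator: (y - 7)*(y - 3)*(y + 1)**2*(y + 2).
Partial-fraction decomposition: -26/(45*(y + 2)) + 1/(64*(y + 1)) + 1/(8*(y + 1)**2) + 13/(10*(y - 3)) - 2729/(576*(y - 7)).
Integrate each term; A/(y−a) gives A·log|y−a|; A/(y−a)² gives −A/(y−a).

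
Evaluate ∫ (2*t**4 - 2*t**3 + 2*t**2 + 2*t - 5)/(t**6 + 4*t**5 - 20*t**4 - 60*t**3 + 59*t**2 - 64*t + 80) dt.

419*log(t - 4)/3672 + log(t - 1)/180 + 659*log(t + 4)/680 - 1535*log(t + 5)/1404 + log(t**2 + 1)/442 - 23*atan(t)/442 + C

Factor the denominator: (t - 4)*(t - 1)*(t + 4)*(t + 5)*(t**2 + 1).
Partial-fraction decomposition: (2*t - 23)/(442*(t**2 + 1)) - 1535/(1404*(t + 5)) + 659/(680*(t + 4)) + 1/(180*(t - 1)) + 419/(3672*(t - 4)).
Integrate each term; A/(t−a) gives A·log|t−a|; the (Bt+D)/(t²+p²) term gives a log and an atan.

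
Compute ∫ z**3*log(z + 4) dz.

z**4*log(z + 4)/4 - z**4/16 + z**3/3 - 2*z**2 + 16*z - 64*log(z + 4) + C

Use integration by parts with u = log(z + 4), dv = z**3 dz.
Then du = 1/(z + 4) dz and v = z**4/4.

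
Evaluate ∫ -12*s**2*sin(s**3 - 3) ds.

4*cos(s**3 - 3) + C

Let u = s**3 - 3, so du = (3*s**2) ds.
Rewriting, the integral becomes -4·∫ sin(u) du = -4·-cos(u).
Substituting back, u = s**3 - 3.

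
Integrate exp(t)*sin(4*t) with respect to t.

exp(t)*sin(4*t)/17 - 4*exp(t)*cos(4*t)/17 + C

Let I denote the integral. Integrate by parts with u = sin(4*t), dv = exp(t) dt, so v = exp(t): I = exp(t)*sin(4*t) − 4·∫ exp(t)*cos(4*t) dt.
Apply parts again with u = cos(4*t), dv = exp(t) dt: ∫ exp(t)*cos(4*t) dt = exp(t)*cos(4*t) + 4·I. Substituting back brings back I: I = exp(t)*sin(4*t) - 4*exp(t)*cos(4*t) − 16·I.
Solving for I: (1 + 16)·I equals the remaining terms, so I = (1/17)·(exp(t)*sin(4*t) - 4*exp(t)*cos(4*t)).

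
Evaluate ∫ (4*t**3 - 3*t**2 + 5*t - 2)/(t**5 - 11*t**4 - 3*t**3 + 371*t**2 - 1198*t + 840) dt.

Factor the denominator: (t - 7)*(t - 5)*(t - 4)*(t - 1)*(t + 6).
Partial-fraction decomposition: -502/(5005*(t + 6)) - 1/(126*(t - 1)) + 113/(45*(t - 4)) - 56/(11*(t - 5)) + 629/(234*(t - 7)).
Integrate each term: A/(t−a) contributes A·log|t−a|.

629*log(t - 7)/234 - 56*log(t - 5)/11 + 113*log(t - 4)/45 - log(t - 1)/126 - 502*log(t + 6)/5005 + C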